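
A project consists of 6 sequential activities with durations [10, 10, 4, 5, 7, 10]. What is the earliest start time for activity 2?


Activity 2 starts after activities 1 through 1 complete.
Predecessor durations: [10]
ES = 10 = 10

10


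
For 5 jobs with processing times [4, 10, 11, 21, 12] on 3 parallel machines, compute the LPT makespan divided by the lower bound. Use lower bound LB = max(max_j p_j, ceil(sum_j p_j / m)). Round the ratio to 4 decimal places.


LPT order: [21, 12, 11, 10, 4]
Machine loads after assignment: [21, 16, 21]
LPT makespan = 21
Lower bound = max(max_job, ceil(total/3)) = max(21, 20) = 21
Ratio = 21 / 21 = 1.0

1.0


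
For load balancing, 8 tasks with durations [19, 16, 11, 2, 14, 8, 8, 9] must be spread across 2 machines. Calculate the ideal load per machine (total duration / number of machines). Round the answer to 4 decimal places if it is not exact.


Total processing time = 19 + 16 + 11 + 2 + 14 + 8 + 8 + 9 = 87
Number of machines = 2
Ideal balanced load = 87 / 2 = 43.5

43.5


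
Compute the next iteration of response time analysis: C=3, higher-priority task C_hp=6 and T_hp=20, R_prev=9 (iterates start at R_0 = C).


R_next = C + ceil(R_prev / T_hp) * C_hp
ceil(9 / 20) = ceil(0.45) = 1
Interference = 1 * 6 = 6
R_next = 3 + 6 = 9
R_next = R_prev, so the iteration has converged (response time = 9).

9


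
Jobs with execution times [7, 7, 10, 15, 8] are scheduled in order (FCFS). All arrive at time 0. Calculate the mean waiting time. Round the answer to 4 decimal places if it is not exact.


FCFS order (as given): [7, 7, 10, 15, 8]
Waiting times:
  Job 1: wait = 0
  Job 2: wait = 7
  Job 3: wait = 14
  Job 4: wait = 24
  Job 5: wait = 39
Sum of waiting times = 84
Average waiting time = 84/5 = 16.8

16.8


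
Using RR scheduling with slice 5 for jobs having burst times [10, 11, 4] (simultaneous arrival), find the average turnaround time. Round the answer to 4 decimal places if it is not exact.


Time quantum = 5
Execution trace:
  J1 runs 5 units, time = 5
  J2 runs 5 units, time = 10
  J3 runs 4 units, time = 14
  J1 runs 5 units, time = 19
  J2 runs 5 units, time = 24
  J2 runs 1 units, time = 25
Finish times: [19, 25, 14]
Average turnaround = 58/3 = 19.3333

19.3333


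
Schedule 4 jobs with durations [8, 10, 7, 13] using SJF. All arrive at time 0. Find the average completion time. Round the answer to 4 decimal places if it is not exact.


SJF order (ascending): [7, 8, 10, 13]
Completion times:
  Job 1: burst=7, C=7
  Job 2: burst=8, C=15
  Job 3: burst=10, C=25
  Job 4: burst=13, C=38
Average completion = 85/4 = 21.25

21.25


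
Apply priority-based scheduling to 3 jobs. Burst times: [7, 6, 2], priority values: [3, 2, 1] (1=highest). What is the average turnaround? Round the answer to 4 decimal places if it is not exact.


Sort by priority (ascending = highest first):
Order: [(1, 2), (2, 6), (3, 7)]
Completion times:
  Priority 1, burst=2, C=2
  Priority 2, burst=6, C=8
  Priority 3, burst=7, C=15
Average turnaround = 25/3 = 8.3333

8.3333


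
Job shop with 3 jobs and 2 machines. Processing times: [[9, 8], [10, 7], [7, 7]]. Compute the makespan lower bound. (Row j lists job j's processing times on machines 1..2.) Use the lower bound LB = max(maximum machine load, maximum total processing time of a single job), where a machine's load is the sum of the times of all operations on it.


Machine loads:
  Machine 1: 9 + 10 + 7 = 26
  Machine 2: 8 + 7 + 7 = 22
Max machine load = 26
Job totals:
  Job 1: 17
  Job 2: 17
  Job 3: 14
Max job total = 17
Lower bound = max(26, 17) = 26

26


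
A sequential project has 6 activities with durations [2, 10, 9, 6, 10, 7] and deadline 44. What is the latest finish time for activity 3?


LF(activity 3) = deadline - sum of successor durations
Successors: activities 4 through 6 with durations [6, 10, 7]
Sum of successor durations = 23
LF = 44 - 23 = 21

21


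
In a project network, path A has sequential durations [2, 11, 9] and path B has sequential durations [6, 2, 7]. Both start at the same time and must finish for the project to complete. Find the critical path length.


Path A total = 2 + 11 + 9 = 22
Path B total = 6 + 2 + 7 = 15
Critical path = longest path = max(22, 15) = 22

22


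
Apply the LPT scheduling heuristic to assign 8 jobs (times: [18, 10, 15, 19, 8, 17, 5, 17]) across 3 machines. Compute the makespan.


Sort jobs in decreasing order (LPT): [19, 18, 17, 17, 15, 10, 8, 5]
Assign each job to the least loaded machine:
  Machine 1: jobs [19, 10, 8], load = 37
  Machine 2: jobs [18, 15, 5], load = 38
  Machine 3: jobs [17, 17], load = 34
Makespan = max load = 38

38


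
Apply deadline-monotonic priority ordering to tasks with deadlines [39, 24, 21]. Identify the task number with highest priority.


Sort tasks by relative deadline (ascending):
  Task 3: deadline = 21
  Task 2: deadline = 24
  Task 1: deadline = 39
Priority order (highest first): [3, 2, 1]
Highest priority task = 3

3


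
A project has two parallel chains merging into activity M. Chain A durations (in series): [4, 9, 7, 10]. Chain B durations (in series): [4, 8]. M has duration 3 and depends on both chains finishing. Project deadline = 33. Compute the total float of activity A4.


Forward pass: ES(A4) = sum of predecessors on chain A = 20
EF = ES + duration = 20 + 10 = 30
Backward pass: LF(M) = deadline = 33; LS(M) = 33 - 3 = 30
LF(A4) = LS(M) - sum(successors on chain A) = 30 - 0 = 30
LS = LF - duration = 30 - 10 = 20
Total float = LS - ES = 20 - 20 = 0

0


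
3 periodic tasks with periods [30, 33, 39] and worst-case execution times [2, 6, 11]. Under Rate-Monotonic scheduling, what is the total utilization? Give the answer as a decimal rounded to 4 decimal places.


Compute individual utilizations (exact fractions):
  Task 1: C/T = 2/30 = 1/15 (approx. 0.0667)
  Task 2: C/T = 6/33 = 2/11 (approx. 0.1818)
  Task 3: C/T = 11/39 (approx. 0.2821)
Total utilization U = 1/15 + 2/11 + 11/39 = 1138/2145
Rounded to 4 decimal places: U = 0.5305
RM (Liu & Layland) bound for 3 tasks = 0.779763; compare with U = 1138/2145 (approx. 0.530536)
U <= bound, so schedulable by RM sufficient condition.

0.5305


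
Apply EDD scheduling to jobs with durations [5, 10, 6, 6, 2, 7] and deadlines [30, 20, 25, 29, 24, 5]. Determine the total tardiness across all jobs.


Sort by due date (EDD order): [(7, 5), (10, 20), (2, 24), (6, 25), (6, 29), (5, 30)]
Compute completion times and tardiness:
  Job 1: p=7, d=5, C=7, tardiness=max(0,7-5)=2
  Job 2: p=10, d=20, C=17, tardiness=max(0,17-20)=0
  Job 3: p=2, d=24, C=19, tardiness=max(0,19-24)=0
  Job 4: p=6, d=25, C=25, tardiness=max(0,25-25)=0
  Job 5: p=6, d=29, C=31, tardiness=max(0,31-29)=2
  Job 6: p=5, d=30, C=36, tardiness=max(0,36-30)=6
Total tardiness = 10

10


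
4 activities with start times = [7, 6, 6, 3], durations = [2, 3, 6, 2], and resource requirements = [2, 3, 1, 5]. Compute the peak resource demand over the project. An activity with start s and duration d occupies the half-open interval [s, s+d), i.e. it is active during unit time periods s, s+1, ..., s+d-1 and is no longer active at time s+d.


Each activity i is active on [start_i, start_i + duration_i).
Compute total resource usage per time slot:
  t=0: active resources = [], total = 0
  t=1: active resources = [], total = 0
  t=2: active resources = [], total = 0
  t=3: active resources = [5], total = 5
  t=4: active resources = [5], total = 5
  t=5: active resources = [], total = 0
  t=6: active resources = [3, 1], total = 4
  t=7: active resources = [2, 3, 1], total = 6
  t=8: active resources = [2, 3, 1], total = 6
  t=9: active resources = [1], total = 1
  t=10: active resources = [1], total = 1
  t=11: active resources = [1], total = 1
Peak resource demand = 6

6


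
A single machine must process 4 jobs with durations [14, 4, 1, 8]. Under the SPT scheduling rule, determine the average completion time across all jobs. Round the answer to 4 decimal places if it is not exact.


Sort jobs by processing time (SPT order): [1, 4, 8, 14]
Compute completion times sequentially:
  Job 1: processing = 1, completes at 1
  Job 2: processing = 4, completes at 5
  Job 3: processing = 8, completes at 13
  Job 4: processing = 14, completes at 27
Sum of completion times = 46
Average completion time = 46/4 = 11.5

11.5


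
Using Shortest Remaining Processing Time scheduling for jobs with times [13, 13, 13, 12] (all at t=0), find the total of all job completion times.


Since all jobs arrive at t=0, SRPT equals SPT ordering.
SPT order: [12, 13, 13, 13]
Completion times:
  Job 1: p=12, C=12
  Job 2: p=13, C=25
  Job 3: p=13, C=38
  Job 4: p=13, C=51
Total completion time = 12 + 25 + 38 + 51 = 126

126


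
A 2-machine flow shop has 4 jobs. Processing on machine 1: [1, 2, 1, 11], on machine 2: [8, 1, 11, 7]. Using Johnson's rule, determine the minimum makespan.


Apply Johnson's rule:
  Group 1 (a <= b): [(1, 1, 8), (3, 1, 11)]
  Group 2 (a > b): [(4, 11, 7), (2, 2, 1)]
Optimal job order: [1, 3, 4, 2]
Schedule:
  Job 1: M1 done at 1, M2 done at 9
  Job 3: M1 done at 2, M2 done at 20
  Job 4: M1 done at 13, M2 done at 27
  Job 2: M1 done at 15, M2 done at 28
Makespan = 28

28


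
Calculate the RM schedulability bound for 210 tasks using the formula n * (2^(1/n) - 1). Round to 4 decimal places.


Compute 2^(1/210) = 1.0033061542
Subtract 1: 1.0033061542 - 1 = 0.0033061542
Multiply by n: 210 * 0.0033061542 = 0.6942923820
Round to 4 dp: 0.6943

0.6943


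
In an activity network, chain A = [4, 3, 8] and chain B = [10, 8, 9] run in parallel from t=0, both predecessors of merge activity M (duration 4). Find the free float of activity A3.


ES(A3) = sum of predecessors on chain A = 7
EF(A3) = ES + duration = 7 + 8 = 15
Successor of A3 is M. ES(M) = max(sum(A), sum(B)) = max(15, 27) = 27
Free float = ES(successor) - EF(current) = 27 - 15 = 12

12


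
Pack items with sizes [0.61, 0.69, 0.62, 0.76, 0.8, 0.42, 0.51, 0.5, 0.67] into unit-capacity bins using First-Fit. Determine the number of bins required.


Place items sequentially using First-Fit:
  Item 0.61 -> new Bin 1
  Item 0.69 -> new Bin 2
  Item 0.62 -> new Bin 3
  Item 0.76 -> new Bin 4
  Item 0.8 -> new Bin 5
  Item 0.42 -> new Bin 6
  Item 0.51 -> Bin 6 (now 0.93)
  Item 0.5 -> new Bin 7
  Item 0.67 -> new Bin 8
Total bins used = 8

8


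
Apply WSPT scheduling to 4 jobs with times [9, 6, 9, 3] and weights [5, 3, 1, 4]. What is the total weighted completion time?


Compute p/w ratios and sort ascending (WSPT): [(3, 4), (9, 5), (6, 3), (9, 1)]
Compute weighted completion times:
  Job (p=3,w=4): C=3, w*C=4*3=12
  Job (p=9,w=5): C=12, w*C=5*12=60
  Job (p=6,w=3): C=18, w*C=3*18=54
  Job (p=9,w=1): C=27, w*C=1*27=27
Total weighted completion time = 153

153


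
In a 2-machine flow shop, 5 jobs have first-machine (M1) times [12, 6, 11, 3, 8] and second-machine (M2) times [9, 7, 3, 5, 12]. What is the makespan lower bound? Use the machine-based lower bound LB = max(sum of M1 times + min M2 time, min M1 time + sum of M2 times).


LB1 = sum(M1 times) + min(M2 times) = 40 + 3 = 43
LB2 = min(M1 times) + sum(M2 times) = 3 + 36 = 39
Lower bound = max(LB1, LB2) = max(43, 39) = 43

43


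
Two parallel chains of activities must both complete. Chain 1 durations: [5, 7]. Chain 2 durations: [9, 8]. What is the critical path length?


Path A total = 5 + 7 = 12
Path B total = 9 + 8 = 17
Critical path = longest path = max(12, 17) = 17

17


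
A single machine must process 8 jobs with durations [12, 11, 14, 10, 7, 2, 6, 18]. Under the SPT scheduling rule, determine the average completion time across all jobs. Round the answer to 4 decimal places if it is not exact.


Sort jobs by processing time (SPT order): [2, 6, 7, 10, 11, 12, 14, 18]
Compute completion times sequentially:
  Job 1: processing = 2, completes at 2
  Job 2: processing = 6, completes at 8
  Job 3: processing = 7, completes at 15
  Job 4: processing = 10, completes at 25
  Job 5: processing = 11, completes at 36
  Job 6: processing = 12, completes at 48
  Job 7: processing = 14, completes at 62
  Job 8: processing = 18, completes at 80
Sum of completion times = 276
Average completion time = 276/8 = 34.5

34.5


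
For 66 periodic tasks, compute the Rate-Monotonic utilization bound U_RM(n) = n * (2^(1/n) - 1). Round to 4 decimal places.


Compute 2^(1/66) = 1.0105575720
Subtract 1: 1.0105575720 - 1 = 0.0105575720
Multiply by n: 66 * 0.0105575720 = 0.6967997520
Round to 4 dp: 0.6968

0.6968


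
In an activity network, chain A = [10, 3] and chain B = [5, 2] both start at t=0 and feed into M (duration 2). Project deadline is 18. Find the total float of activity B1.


Forward pass: ES(B1) = sum of predecessors on chain B = 0
EF = ES + duration = 0 + 5 = 5
Backward pass: LF(M) = deadline = 18; LS(M) = 18 - 2 = 16
LF(B1) = LS(M) - sum(successors on chain B) = 16 - 2 = 14
LS = LF - duration = 14 - 5 = 9
Total float = LS - ES = 9 - 0 = 9

9


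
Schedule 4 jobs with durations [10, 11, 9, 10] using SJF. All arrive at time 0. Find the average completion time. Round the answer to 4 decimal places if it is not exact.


SJF order (ascending): [9, 10, 10, 11]
Completion times:
  Job 1: burst=9, C=9
  Job 2: burst=10, C=19
  Job 3: burst=10, C=29
  Job 4: burst=11, C=40
Average completion = 97/4 = 24.25

24.25


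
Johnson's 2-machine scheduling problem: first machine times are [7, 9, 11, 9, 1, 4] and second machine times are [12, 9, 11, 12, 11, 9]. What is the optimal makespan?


Apply Johnson's rule:
  Group 1 (a <= b): [(5, 1, 11), (6, 4, 9), (1, 7, 12), (2, 9, 9), (4, 9, 12), (3, 11, 11)]
  Group 2 (a > b): []
Optimal job order: [5, 6, 1, 2, 4, 3]
Schedule:
  Job 5: M1 done at 1, M2 done at 12
  Job 6: M1 done at 5, M2 done at 21
  Job 1: M1 done at 12, M2 done at 33
  Job 2: M1 done at 21, M2 done at 42
  Job 4: M1 done at 30, M2 done at 54
  Job 3: M1 done at 41, M2 done at 65
Makespan = 65

65


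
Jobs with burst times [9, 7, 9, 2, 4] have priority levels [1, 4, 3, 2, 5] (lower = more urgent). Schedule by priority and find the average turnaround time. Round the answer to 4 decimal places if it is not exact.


Sort by priority (ascending = highest first):
Order: [(1, 9), (2, 2), (3, 9), (4, 7), (5, 4)]
Completion times:
  Priority 1, burst=9, C=9
  Priority 2, burst=2, C=11
  Priority 3, burst=9, C=20
  Priority 4, burst=7, C=27
  Priority 5, burst=4, C=31
Average turnaround = 98/5 = 19.6

19.6


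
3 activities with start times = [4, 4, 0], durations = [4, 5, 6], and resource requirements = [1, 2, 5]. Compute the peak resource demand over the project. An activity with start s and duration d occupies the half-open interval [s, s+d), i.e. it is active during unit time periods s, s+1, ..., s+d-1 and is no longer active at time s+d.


Each activity i is active on [start_i, start_i + duration_i).
Compute total resource usage per time slot:
  t=0: active resources = [5], total = 5
  t=1: active resources = [5], total = 5
  t=2: active resources = [5], total = 5
  t=3: active resources = [5], total = 5
  t=4: active resources = [1, 2, 5], total = 8
  t=5: active resources = [1, 2, 5], total = 8
  t=6: active resources = [1, 2], total = 3
  t=7: active resources = [1, 2], total = 3
  t=8: active resources = [2], total = 2
Peak resource demand = 8

8


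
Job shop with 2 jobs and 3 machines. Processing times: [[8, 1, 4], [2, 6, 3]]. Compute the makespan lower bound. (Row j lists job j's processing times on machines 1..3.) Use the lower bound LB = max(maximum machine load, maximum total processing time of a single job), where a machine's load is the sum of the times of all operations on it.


Machine loads:
  Machine 1: 8 + 2 = 10
  Machine 2: 1 + 6 = 7
  Machine 3: 4 + 3 = 7
Max machine load = 10
Job totals:
  Job 1: 13
  Job 2: 11
Max job total = 13
Lower bound = max(10, 13) = 13

13


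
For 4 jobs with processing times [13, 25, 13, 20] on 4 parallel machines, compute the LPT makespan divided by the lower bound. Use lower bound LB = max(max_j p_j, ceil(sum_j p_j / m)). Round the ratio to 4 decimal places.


LPT order: [25, 20, 13, 13]
Machine loads after assignment: [25, 20, 13, 13]
LPT makespan = 25
Lower bound = max(max_job, ceil(total/4)) = max(25, 18) = 25
Ratio = 25 / 25 = 1.0

1.0


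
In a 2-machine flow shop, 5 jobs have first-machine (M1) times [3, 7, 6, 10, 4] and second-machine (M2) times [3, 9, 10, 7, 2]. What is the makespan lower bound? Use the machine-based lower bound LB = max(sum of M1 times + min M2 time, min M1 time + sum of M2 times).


LB1 = sum(M1 times) + min(M2 times) = 30 + 2 = 32
LB2 = min(M1 times) + sum(M2 times) = 3 + 31 = 34
Lower bound = max(LB1, LB2) = max(32, 34) = 34

34


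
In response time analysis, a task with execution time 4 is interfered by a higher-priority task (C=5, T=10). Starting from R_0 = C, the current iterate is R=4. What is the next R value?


R_next = C + ceil(R_prev / T_hp) * C_hp
ceil(4 / 10) = ceil(0.4) = 1
Interference = 1 * 5 = 5
R_next = 4 + 5 = 9

9


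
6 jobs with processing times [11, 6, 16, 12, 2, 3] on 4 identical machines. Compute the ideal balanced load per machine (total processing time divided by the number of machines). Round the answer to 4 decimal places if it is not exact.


Total processing time = 11 + 6 + 16 + 12 + 2 + 3 = 50
Number of machines = 4
Ideal balanced load = 50 / 4 = 12.5

12.5


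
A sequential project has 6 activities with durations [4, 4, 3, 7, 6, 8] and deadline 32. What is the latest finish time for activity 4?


LF(activity 4) = deadline - sum of successor durations
Successors: activities 5 through 6 with durations [6, 8]
Sum of successor durations = 14
LF = 32 - 14 = 18

18


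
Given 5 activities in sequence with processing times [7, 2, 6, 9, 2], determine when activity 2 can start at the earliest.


Activity 2 starts after activities 1 through 1 complete.
Predecessor durations: [7]
ES = 7 = 7

7


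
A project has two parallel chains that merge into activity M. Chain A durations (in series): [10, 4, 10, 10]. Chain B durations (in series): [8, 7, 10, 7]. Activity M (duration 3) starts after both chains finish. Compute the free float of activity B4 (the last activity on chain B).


ES(B4) = sum of predecessors on chain B = 25
EF(B4) = ES + duration = 25 + 7 = 32
Successor of B4 is M. ES(M) = max(sum(A), sum(B)) = max(34, 32) = 34
Free float = ES(successor) - EF(current) = 34 - 32 = 2

2


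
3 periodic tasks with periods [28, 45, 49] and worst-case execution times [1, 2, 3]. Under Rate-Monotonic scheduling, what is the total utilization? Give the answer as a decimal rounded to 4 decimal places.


Compute individual utilizations (exact fractions):
  Task 1: C/T = 1/28 (approx. 0.0357)
  Task 2: C/T = 2/45 (approx. 0.0444)
  Task 3: C/T = 3/49 (approx. 0.0612)
Total utilization U = 1/28 + 2/45 + 3/49 = 1247/8820
Rounded to 4 decimal places: U = 0.1414
RM (Liu & Layland) bound for 3 tasks = 0.779763; compare with U = 1247/8820 (approx. 0.141383)
U <= bound, so schedulable by RM sufficient condition.

0.1414


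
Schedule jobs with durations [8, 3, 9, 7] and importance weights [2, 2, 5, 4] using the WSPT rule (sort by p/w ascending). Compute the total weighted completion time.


Compute p/w ratios and sort ascending (WSPT): [(3, 2), (7, 4), (9, 5), (8, 2)]
Compute weighted completion times:
  Job (p=3,w=2): C=3, w*C=2*3=6
  Job (p=7,w=4): C=10, w*C=4*10=40
  Job (p=9,w=5): C=19, w*C=5*19=95
  Job (p=8,w=2): C=27, w*C=2*27=54
Total weighted completion time = 195

195


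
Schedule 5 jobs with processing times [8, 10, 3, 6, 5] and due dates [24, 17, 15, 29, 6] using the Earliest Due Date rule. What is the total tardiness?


Sort by due date (EDD order): [(5, 6), (3, 15), (10, 17), (8, 24), (6, 29)]
Compute completion times and tardiness:
  Job 1: p=5, d=6, C=5, tardiness=max(0,5-6)=0
  Job 2: p=3, d=15, C=8, tardiness=max(0,8-15)=0
  Job 3: p=10, d=17, C=18, tardiness=max(0,18-17)=1
  Job 4: p=8, d=24, C=26, tardiness=max(0,26-24)=2
  Job 5: p=6, d=29, C=32, tardiness=max(0,32-29)=3
Total tardiness = 6

6


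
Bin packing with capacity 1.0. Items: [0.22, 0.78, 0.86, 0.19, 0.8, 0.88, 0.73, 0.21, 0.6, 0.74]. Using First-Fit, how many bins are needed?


Place items sequentially using First-Fit:
  Item 0.22 -> new Bin 1
  Item 0.78 -> Bin 1 (now 1.0)
  Item 0.86 -> new Bin 2
  Item 0.19 -> new Bin 3
  Item 0.8 -> Bin 3 (now 0.99)
  Item 0.88 -> new Bin 4
  Item 0.73 -> new Bin 5
  Item 0.21 -> Bin 5 (now 0.94)
  Item 0.6 -> new Bin 6
  Item 0.74 -> new Bin 7
Total bins used = 7

7


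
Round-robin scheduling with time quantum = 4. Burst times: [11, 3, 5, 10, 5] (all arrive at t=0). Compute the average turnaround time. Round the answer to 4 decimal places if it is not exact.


Time quantum = 4
Execution trace:
  J1 runs 4 units, time = 4
  J2 runs 3 units, time = 7
  J3 runs 4 units, time = 11
  J4 runs 4 units, time = 15
  J5 runs 4 units, time = 19
  J1 runs 4 units, time = 23
  J3 runs 1 units, time = 24
  J4 runs 4 units, time = 28
  J5 runs 1 units, time = 29
  J1 runs 3 units, time = 32
  J4 runs 2 units, time = 34
Finish times: [32, 7, 24, 34, 29]
Average turnaround = 126/5 = 25.2

25.2


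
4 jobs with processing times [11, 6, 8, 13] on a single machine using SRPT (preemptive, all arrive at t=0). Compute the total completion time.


Since all jobs arrive at t=0, SRPT equals SPT ordering.
SPT order: [6, 8, 11, 13]
Completion times:
  Job 1: p=6, C=6
  Job 2: p=8, C=14
  Job 3: p=11, C=25
  Job 4: p=13, C=38
Total completion time = 6 + 14 + 25 + 38 = 83

83


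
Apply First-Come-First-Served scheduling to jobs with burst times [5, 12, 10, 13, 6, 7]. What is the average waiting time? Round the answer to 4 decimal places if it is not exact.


FCFS order (as given): [5, 12, 10, 13, 6, 7]
Waiting times:
  Job 1: wait = 0
  Job 2: wait = 5
  Job 3: wait = 17
  Job 4: wait = 27
  Job 5: wait = 40
  Job 6: wait = 46
Sum of waiting times = 135
Average waiting time = 135/6 = 22.5

22.5


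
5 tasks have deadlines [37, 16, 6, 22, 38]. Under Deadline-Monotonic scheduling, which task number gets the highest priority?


Sort tasks by relative deadline (ascending):
  Task 3: deadline = 6
  Task 2: deadline = 16
  Task 4: deadline = 22
  Task 1: deadline = 37
  Task 5: deadline = 38
Priority order (highest first): [3, 2, 4, 1, 5]
Highest priority task = 3

3


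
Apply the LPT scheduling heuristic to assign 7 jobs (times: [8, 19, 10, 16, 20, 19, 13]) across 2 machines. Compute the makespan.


Sort jobs in decreasing order (LPT): [20, 19, 19, 16, 13, 10, 8]
Assign each job to the least loaded machine:
  Machine 1: jobs [20, 16, 13], load = 49
  Machine 2: jobs [19, 19, 10, 8], load = 56
Makespan = max load = 56

56


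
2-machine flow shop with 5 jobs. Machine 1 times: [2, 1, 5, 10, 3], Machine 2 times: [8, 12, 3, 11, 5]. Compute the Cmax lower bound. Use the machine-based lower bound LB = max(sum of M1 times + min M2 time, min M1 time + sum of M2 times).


LB1 = sum(M1 times) + min(M2 times) = 21 + 3 = 24
LB2 = min(M1 times) + sum(M2 times) = 1 + 39 = 40
Lower bound = max(LB1, LB2) = max(24, 40) = 40

40


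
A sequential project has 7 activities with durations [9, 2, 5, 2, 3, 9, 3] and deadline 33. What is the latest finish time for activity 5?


LF(activity 5) = deadline - sum of successor durations
Successors: activities 6 through 7 with durations [9, 3]
Sum of successor durations = 12
LF = 33 - 12 = 21

21


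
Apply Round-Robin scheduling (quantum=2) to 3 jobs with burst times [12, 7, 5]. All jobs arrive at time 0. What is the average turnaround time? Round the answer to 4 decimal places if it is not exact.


Time quantum = 2
Execution trace:
  J1 runs 2 units, time = 2
  J2 runs 2 units, time = 4
  J3 runs 2 units, time = 6
  J1 runs 2 units, time = 8
  J2 runs 2 units, time = 10
  J3 runs 2 units, time = 12
  J1 runs 2 units, time = 14
  J2 runs 2 units, time = 16
  J3 runs 1 units, time = 17
  J1 runs 2 units, time = 19
  J2 runs 1 units, time = 20
  J1 runs 2 units, time = 22
  J1 runs 2 units, time = 24
Finish times: [24, 20, 17]
Average turnaround = 61/3 = 20.3333

20.3333


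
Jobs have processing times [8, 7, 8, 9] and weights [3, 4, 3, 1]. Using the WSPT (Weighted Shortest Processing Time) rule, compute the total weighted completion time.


Compute p/w ratios and sort ascending (WSPT): [(7, 4), (8, 3), (8, 3), (9, 1)]
Compute weighted completion times:
  Job (p=7,w=4): C=7, w*C=4*7=28
  Job (p=8,w=3): C=15, w*C=3*15=45
  Job (p=8,w=3): C=23, w*C=3*23=69
  Job (p=9,w=1): C=32, w*C=1*32=32
Total weighted completion time = 174

174


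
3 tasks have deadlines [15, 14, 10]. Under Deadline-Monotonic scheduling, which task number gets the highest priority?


Sort tasks by relative deadline (ascending):
  Task 3: deadline = 10
  Task 2: deadline = 14
  Task 1: deadline = 15
Priority order (highest first): [3, 2, 1]
Highest priority task = 3

3


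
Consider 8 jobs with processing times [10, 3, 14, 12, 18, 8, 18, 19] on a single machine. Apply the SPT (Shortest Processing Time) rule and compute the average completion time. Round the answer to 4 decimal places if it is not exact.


Sort jobs by processing time (SPT order): [3, 8, 10, 12, 14, 18, 18, 19]
Compute completion times sequentially:
  Job 1: processing = 3, completes at 3
  Job 2: processing = 8, completes at 11
  Job 3: processing = 10, completes at 21
  Job 4: processing = 12, completes at 33
  Job 5: processing = 14, completes at 47
  Job 6: processing = 18, completes at 65
  Job 7: processing = 18, completes at 83
  Job 8: processing = 19, completes at 102
Sum of completion times = 365
Average completion time = 365/8 = 45.625

45.625


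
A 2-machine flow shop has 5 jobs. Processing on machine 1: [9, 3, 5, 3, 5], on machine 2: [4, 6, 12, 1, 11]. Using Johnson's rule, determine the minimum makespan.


Apply Johnson's rule:
  Group 1 (a <= b): [(2, 3, 6), (3, 5, 12), (5, 5, 11)]
  Group 2 (a > b): [(1, 9, 4), (4, 3, 1)]
Optimal job order: [2, 3, 5, 1, 4]
Schedule:
  Job 2: M1 done at 3, M2 done at 9
  Job 3: M1 done at 8, M2 done at 21
  Job 5: M1 done at 13, M2 done at 32
  Job 1: M1 done at 22, M2 done at 36
  Job 4: M1 done at 25, M2 done at 37
Makespan = 37

37


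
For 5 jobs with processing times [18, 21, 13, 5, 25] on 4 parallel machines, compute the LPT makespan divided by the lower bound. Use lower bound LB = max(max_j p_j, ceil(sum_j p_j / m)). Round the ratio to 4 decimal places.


LPT order: [25, 21, 18, 13, 5]
Machine loads after assignment: [25, 21, 18, 18]
LPT makespan = 25
Lower bound = max(max_job, ceil(total/4)) = max(25, 21) = 25
Ratio = 25 / 25 = 1.0

1.0


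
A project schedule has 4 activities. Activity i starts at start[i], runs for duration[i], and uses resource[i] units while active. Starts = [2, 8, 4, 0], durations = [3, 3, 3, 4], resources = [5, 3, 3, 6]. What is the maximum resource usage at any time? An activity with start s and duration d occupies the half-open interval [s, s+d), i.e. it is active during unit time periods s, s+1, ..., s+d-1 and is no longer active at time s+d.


Each activity i is active on [start_i, start_i + duration_i).
Compute total resource usage per time slot:
  t=0: active resources = [6], total = 6
  t=1: active resources = [6], total = 6
  t=2: active resources = [5, 6], total = 11
  t=3: active resources = [5, 6], total = 11
  t=4: active resources = [5, 3], total = 8
  t=5: active resources = [3], total = 3
  t=6: active resources = [3], total = 3
  t=7: active resources = [], total = 0
  t=8: active resources = [3], total = 3
  t=9: active resources = [3], total = 3
  t=10: active resources = [3], total = 3
Peak resource demand = 11

11


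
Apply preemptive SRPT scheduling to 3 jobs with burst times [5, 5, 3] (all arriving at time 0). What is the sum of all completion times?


Since all jobs arrive at t=0, SRPT equals SPT ordering.
SPT order: [3, 5, 5]
Completion times:
  Job 1: p=3, C=3
  Job 2: p=5, C=8
  Job 3: p=5, C=13
Total completion time = 3 + 8 + 13 = 24

24


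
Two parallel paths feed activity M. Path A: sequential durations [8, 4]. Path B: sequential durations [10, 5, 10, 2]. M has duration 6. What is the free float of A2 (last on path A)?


ES(A2) = sum of predecessors on chain A = 8
EF(A2) = ES + duration = 8 + 4 = 12
Successor of A2 is M. ES(M) = max(sum(A), sum(B)) = max(12, 27) = 27
Free float = ES(successor) - EF(current) = 27 - 12 = 15

15


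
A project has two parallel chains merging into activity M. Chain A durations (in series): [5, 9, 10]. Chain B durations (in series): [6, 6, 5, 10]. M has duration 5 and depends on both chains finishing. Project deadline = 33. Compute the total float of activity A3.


Forward pass: ES(A3) = sum of predecessors on chain A = 14
EF = ES + duration = 14 + 10 = 24
Backward pass: LF(M) = deadline = 33; LS(M) = 33 - 5 = 28
LF(A3) = LS(M) - sum(successors on chain A) = 28 - 0 = 28
LS = LF - duration = 28 - 10 = 18
Total float = LS - ES = 18 - 14 = 4

4


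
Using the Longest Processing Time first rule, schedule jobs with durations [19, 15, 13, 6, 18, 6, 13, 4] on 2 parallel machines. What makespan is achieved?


Sort jobs in decreasing order (LPT): [19, 18, 15, 13, 13, 6, 6, 4]
Assign each job to the least loaded machine:
  Machine 1: jobs [19, 13, 13, 4], load = 49
  Machine 2: jobs [18, 15, 6, 6], load = 45
Makespan = max load = 49

49


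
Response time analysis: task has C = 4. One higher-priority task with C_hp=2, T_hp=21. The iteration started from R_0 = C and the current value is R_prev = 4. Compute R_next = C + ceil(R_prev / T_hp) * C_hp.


R_next = C + ceil(R_prev / T_hp) * C_hp
ceil(4 / 21) = ceil(0.1905) = 1
Interference = 1 * 2 = 2
R_next = 4 + 2 = 6

6


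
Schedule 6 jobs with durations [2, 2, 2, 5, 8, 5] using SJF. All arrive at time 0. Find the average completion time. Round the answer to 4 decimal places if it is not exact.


SJF order (ascending): [2, 2, 2, 5, 5, 8]
Completion times:
  Job 1: burst=2, C=2
  Job 2: burst=2, C=4
  Job 3: burst=2, C=6
  Job 4: burst=5, C=11
  Job 5: burst=5, C=16
  Job 6: burst=8, C=24
Average completion = 63/6 = 10.5

10.5


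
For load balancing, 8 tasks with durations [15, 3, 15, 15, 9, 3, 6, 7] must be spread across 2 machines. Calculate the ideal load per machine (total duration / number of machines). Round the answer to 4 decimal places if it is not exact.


Total processing time = 15 + 3 + 15 + 15 + 9 + 3 + 6 + 7 = 73
Number of machines = 2
Ideal balanced load = 73 / 2 = 36.5

36.5


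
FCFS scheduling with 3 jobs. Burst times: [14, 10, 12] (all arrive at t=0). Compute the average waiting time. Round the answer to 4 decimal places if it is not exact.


FCFS order (as given): [14, 10, 12]
Waiting times:
  Job 1: wait = 0
  Job 2: wait = 14
  Job 3: wait = 24
Sum of waiting times = 38
Average waiting time = 38/3 = 12.6667

12.6667


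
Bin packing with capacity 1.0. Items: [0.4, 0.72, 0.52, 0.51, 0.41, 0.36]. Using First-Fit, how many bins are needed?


Place items sequentially using First-Fit:
  Item 0.4 -> new Bin 1
  Item 0.72 -> new Bin 2
  Item 0.52 -> Bin 1 (now 0.92)
  Item 0.51 -> new Bin 3
  Item 0.41 -> Bin 3 (now 0.92)
  Item 0.36 -> new Bin 4
Total bins used = 4

4


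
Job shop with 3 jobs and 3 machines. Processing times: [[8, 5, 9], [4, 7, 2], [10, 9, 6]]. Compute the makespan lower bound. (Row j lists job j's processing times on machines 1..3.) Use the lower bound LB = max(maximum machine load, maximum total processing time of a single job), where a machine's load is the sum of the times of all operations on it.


Machine loads:
  Machine 1: 8 + 4 + 10 = 22
  Machine 2: 5 + 7 + 9 = 21
  Machine 3: 9 + 2 + 6 = 17
Max machine load = 22
Job totals:
  Job 1: 22
  Job 2: 13
  Job 3: 25
Max job total = 25
Lower bound = max(22, 25) = 25

25


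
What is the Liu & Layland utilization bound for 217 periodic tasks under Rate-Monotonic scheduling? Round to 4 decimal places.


Compute 2^(1/217) = 1.0031993336
Subtract 1: 1.0031993336 - 1 = 0.0031993336
Multiply by n: 217 * 0.0031993336 = 0.6942553912
Round to 4 dp: 0.6943

0.6943


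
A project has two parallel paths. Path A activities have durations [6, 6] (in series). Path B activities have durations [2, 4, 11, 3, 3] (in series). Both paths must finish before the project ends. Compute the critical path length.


Path A total = 6 + 6 = 12
Path B total = 2 + 4 + 11 + 3 + 3 = 23
Critical path = longest path = max(12, 23) = 23

23


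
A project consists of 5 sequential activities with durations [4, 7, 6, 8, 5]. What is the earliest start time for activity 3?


Activity 3 starts after activities 1 through 2 complete.
Predecessor durations: [4, 7]
ES = 4 + 7 = 11

11


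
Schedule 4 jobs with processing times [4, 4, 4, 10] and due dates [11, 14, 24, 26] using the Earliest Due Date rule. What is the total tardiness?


Sort by due date (EDD order): [(4, 11), (4, 14), (4, 24), (10, 26)]
Compute completion times and tardiness:
  Job 1: p=4, d=11, C=4, tardiness=max(0,4-11)=0
  Job 2: p=4, d=14, C=8, tardiness=max(0,8-14)=0
  Job 3: p=4, d=24, C=12, tardiness=max(0,12-24)=0
  Job 4: p=10, d=26, C=22, tardiness=max(0,22-26)=0
Total tardiness = 0

0


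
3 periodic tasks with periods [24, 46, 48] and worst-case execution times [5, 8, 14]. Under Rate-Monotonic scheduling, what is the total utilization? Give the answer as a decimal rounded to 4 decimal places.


Compute individual utilizations (exact fractions):
  Task 1: C/T = 5/24 (approx. 0.2083)
  Task 2: C/T = 8/46 = 4/23 (approx. 0.1739)
  Task 3: C/T = 14/48 = 7/24 (approx. 0.2917)
Total utilization U = 5/24 + 4/23 + 7/24 = 31/46
Rounded to 4 decimal places: U = 0.6739
RM (Liu & Layland) bound for 3 tasks = 0.779763; compare with U = 31/46 (approx. 0.673913)
U <= bound, so schedulable by RM sufficient condition.

0.6739


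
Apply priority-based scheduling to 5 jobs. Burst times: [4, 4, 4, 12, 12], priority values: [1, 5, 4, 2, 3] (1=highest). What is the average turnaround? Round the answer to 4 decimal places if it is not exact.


Sort by priority (ascending = highest first):
Order: [(1, 4), (2, 12), (3, 12), (4, 4), (5, 4)]
Completion times:
  Priority 1, burst=4, C=4
  Priority 2, burst=12, C=16
  Priority 3, burst=12, C=28
  Priority 4, burst=4, C=32
  Priority 5, burst=4, C=36
Average turnaround = 116/5 = 23.2

23.2


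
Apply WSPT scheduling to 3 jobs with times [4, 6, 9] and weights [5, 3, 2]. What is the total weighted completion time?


Compute p/w ratios and sort ascending (WSPT): [(4, 5), (6, 3), (9, 2)]
Compute weighted completion times:
  Job (p=4,w=5): C=4, w*C=5*4=20
  Job (p=6,w=3): C=10, w*C=3*10=30
  Job (p=9,w=2): C=19, w*C=2*19=38
Total weighted completion time = 88

88


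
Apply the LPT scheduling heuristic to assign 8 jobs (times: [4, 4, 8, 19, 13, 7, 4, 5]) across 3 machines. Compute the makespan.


Sort jobs in decreasing order (LPT): [19, 13, 8, 7, 5, 4, 4, 4]
Assign each job to the least loaded machine:
  Machine 1: jobs [19, 4], load = 23
  Machine 2: jobs [13, 5, 4], load = 22
  Machine 3: jobs [8, 7, 4], load = 19
Makespan = max load = 23

23


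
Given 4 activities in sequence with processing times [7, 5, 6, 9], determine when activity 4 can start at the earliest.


Activity 4 starts after activities 1 through 3 complete.
Predecessor durations: [7, 5, 6]
ES = 7 + 5 + 6 = 18

18


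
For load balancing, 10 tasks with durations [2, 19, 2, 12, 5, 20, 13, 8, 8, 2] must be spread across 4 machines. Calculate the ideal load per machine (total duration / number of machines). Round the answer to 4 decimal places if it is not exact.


Total processing time = 2 + 19 + 2 + 12 + 5 + 20 + 13 + 8 + 8 + 2 = 91
Number of machines = 4
Ideal balanced load = 91 / 4 = 22.75

22.75


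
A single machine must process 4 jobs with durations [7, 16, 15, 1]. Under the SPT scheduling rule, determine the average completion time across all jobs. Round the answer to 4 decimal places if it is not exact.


Sort jobs by processing time (SPT order): [1, 7, 15, 16]
Compute completion times sequentially:
  Job 1: processing = 1, completes at 1
  Job 2: processing = 7, completes at 8
  Job 3: processing = 15, completes at 23
  Job 4: processing = 16, completes at 39
Sum of completion times = 71
Average completion time = 71/4 = 17.75

17.75


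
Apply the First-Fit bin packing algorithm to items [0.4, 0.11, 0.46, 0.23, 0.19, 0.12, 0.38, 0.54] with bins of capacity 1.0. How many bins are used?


Place items sequentially using First-Fit:
  Item 0.4 -> new Bin 1
  Item 0.11 -> Bin 1 (now 0.51)
  Item 0.46 -> Bin 1 (now 0.97)
  Item 0.23 -> new Bin 2
  Item 0.19 -> Bin 2 (now 0.42)
  Item 0.12 -> Bin 2 (now 0.54)
  Item 0.38 -> Bin 2 (now 0.92)
  Item 0.54 -> new Bin 3
Total bins used = 3

3


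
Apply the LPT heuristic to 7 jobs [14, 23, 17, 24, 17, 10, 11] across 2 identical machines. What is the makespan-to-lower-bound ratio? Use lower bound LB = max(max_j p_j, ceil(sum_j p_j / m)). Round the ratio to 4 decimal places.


LPT order: [24, 23, 17, 17, 14, 11, 10]
Machine loads after assignment: [62, 54]
LPT makespan = 62
Lower bound = max(max_job, ceil(total/2)) = max(24, 58) = 58
Ratio = 62 / 58 = 1.069

1.069


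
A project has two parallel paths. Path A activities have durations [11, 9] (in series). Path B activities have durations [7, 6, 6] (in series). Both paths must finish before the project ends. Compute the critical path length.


Path A total = 11 + 9 = 20
Path B total = 7 + 6 + 6 = 19
Critical path = longest path = max(20, 19) = 20

20


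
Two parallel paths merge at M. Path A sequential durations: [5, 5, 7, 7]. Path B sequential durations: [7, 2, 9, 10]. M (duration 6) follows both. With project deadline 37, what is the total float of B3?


Forward pass: ES(B3) = sum of predecessors on chain B = 9
EF = ES + duration = 9 + 9 = 18
Backward pass: LF(M) = deadline = 37; LS(M) = 37 - 6 = 31
LF(B3) = LS(M) - sum(successors on chain B) = 31 - 10 = 21
LS = LF - duration = 21 - 9 = 12
Total float = LS - ES = 12 - 9 = 3

3


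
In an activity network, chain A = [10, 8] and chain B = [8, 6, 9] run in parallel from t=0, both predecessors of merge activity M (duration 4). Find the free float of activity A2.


ES(A2) = sum of predecessors on chain A = 10
EF(A2) = ES + duration = 10 + 8 = 18
Successor of A2 is M. ES(M) = max(sum(A), sum(B)) = max(18, 23) = 23
Free float = ES(successor) - EF(current) = 23 - 18 = 5

5


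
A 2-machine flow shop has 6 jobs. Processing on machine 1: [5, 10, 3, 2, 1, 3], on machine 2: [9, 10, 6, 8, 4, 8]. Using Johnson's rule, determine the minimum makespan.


Apply Johnson's rule:
  Group 1 (a <= b): [(5, 1, 4), (4, 2, 8), (3, 3, 6), (6, 3, 8), (1, 5, 9), (2, 10, 10)]
  Group 2 (a > b): []
Optimal job order: [5, 4, 3, 6, 1, 2]
Schedule:
  Job 5: M1 done at 1, M2 done at 5
  Job 4: M1 done at 3, M2 done at 13
  Job 3: M1 done at 6, M2 done at 19
  Job 6: M1 done at 9, M2 done at 27
  Job 1: M1 done at 14, M2 done at 36
  Job 2: M1 done at 24, M2 done at 46
Makespan = 46

46


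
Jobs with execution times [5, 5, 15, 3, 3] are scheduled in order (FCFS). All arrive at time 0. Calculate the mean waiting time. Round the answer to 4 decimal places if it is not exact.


FCFS order (as given): [5, 5, 15, 3, 3]
Waiting times:
  Job 1: wait = 0
  Job 2: wait = 5
  Job 3: wait = 10
  Job 4: wait = 25
  Job 5: wait = 28
Sum of waiting times = 68
Average waiting time = 68/5 = 13.6

13.6


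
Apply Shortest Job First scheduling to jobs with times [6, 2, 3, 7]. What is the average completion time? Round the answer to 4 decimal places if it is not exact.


SJF order (ascending): [2, 3, 6, 7]
Completion times:
  Job 1: burst=2, C=2
  Job 2: burst=3, C=5
  Job 3: burst=6, C=11
  Job 4: burst=7, C=18
Average completion = 36/4 = 9.0

9.0


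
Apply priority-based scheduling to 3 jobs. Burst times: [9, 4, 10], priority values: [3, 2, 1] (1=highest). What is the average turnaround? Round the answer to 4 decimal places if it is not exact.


Sort by priority (ascending = highest first):
Order: [(1, 10), (2, 4), (3, 9)]
Completion times:
  Priority 1, burst=10, C=10
  Priority 2, burst=4, C=14
  Priority 3, burst=9, C=23
Average turnaround = 47/3 = 15.6667

15.6667
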